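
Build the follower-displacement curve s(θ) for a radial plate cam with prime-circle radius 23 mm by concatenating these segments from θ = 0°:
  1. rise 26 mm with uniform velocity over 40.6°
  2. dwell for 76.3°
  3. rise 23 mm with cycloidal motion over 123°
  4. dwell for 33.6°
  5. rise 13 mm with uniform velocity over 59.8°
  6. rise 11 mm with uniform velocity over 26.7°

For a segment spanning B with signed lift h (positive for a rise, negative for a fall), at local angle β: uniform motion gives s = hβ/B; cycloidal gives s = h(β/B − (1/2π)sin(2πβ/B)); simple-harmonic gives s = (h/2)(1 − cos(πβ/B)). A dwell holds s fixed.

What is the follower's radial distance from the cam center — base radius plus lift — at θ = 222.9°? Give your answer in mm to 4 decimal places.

seg 1 [0°–40.6°] uniform, h=26: full span → s += 26 → s = 26.0000
seg 2 [40.6°–116.9°] dwell: s stays 26.0000
seg 3 [116.9°–239.9°] cycloidal, h=23: θ=222.9° here. β=106, B=123. 23·(0.8618 − sin(2π·0.8618)/(2π)) = 22.6153 → s = 48.6153
radial distance = base radius + s = 23 + 48.6153 = 71.6153

71.6153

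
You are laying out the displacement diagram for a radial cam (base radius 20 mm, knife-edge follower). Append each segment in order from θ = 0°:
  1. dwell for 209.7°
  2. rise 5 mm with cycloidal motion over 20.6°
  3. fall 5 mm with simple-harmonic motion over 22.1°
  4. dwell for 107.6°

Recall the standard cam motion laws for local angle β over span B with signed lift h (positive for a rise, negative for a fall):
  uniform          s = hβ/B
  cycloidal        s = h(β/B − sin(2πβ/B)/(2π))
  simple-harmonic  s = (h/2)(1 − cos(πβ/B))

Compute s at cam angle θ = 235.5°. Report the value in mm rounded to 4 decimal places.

seg 1 [0°–209.7°] dwell: s stays 0.0000
seg 2 [209.7°–230.3°] cycloidal, h=5: full span → s += 5 → s = 5.0000
seg 3 [230.3°–252.4°] simple-harmonic, h=-5: θ=235.5° here. β=5.2, B=22.1. -5/2·(1 − cos(π·0.2353)) = -0.6525 → s = 4.3475

4.3475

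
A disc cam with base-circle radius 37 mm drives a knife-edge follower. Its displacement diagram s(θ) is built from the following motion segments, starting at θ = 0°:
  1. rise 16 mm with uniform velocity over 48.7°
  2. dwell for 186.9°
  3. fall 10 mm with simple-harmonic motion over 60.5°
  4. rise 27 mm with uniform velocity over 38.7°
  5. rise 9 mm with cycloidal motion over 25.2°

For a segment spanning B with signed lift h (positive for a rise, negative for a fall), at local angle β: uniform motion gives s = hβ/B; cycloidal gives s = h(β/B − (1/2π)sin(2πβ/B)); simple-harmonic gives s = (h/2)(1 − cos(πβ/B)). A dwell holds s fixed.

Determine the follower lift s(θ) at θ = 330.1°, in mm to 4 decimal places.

seg 1 [0°–48.7°] uniform, h=16: full span → s += 16 → s = 16.0000
seg 2 [48.7°–235.6°] dwell: s stays 16.0000
seg 3 [235.6°–296.1°] simple-harmonic, h=-10: full span → s += -10 → s = 6.0000
seg 4 [296.1°–334.8°] uniform, h=27: θ=330.1° here. β=34, B=38.7. 27·34/38.7 = 23.7209 → s = 29.7209

29.7209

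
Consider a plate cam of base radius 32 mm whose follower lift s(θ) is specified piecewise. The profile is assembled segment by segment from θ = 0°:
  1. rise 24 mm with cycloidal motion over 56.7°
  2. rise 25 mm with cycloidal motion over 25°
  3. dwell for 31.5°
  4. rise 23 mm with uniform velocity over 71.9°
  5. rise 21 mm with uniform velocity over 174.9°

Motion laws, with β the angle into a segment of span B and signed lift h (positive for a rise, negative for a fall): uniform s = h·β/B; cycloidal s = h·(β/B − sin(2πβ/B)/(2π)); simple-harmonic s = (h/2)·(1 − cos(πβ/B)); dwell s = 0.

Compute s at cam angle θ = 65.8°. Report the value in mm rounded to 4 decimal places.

seg 1 [0°–56.7°] cycloidal, h=24: full span → s += 24 → s = 24.0000
seg 2 [56.7°–81.7°] cycloidal, h=25: θ=65.8° here. β=9.1, B=25. 25·(0.3640 − sin(2π·0.3640)/(2π)) = 6.0989 → s = 30.0989

30.0989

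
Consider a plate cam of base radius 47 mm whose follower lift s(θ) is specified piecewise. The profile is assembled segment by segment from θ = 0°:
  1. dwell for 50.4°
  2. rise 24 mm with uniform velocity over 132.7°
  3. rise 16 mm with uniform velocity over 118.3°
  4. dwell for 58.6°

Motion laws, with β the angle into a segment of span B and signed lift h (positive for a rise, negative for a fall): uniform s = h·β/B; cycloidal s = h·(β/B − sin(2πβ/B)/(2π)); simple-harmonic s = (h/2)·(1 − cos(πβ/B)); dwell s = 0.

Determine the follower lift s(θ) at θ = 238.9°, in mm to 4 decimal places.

seg 1 [0°–50.4°] dwell: s stays 0.0000
seg 2 [50.4°–183.1°] uniform, h=24: full span → s += 24 → s = 24.0000
seg 3 [183.1°–301.4°] uniform, h=16: θ=238.9° here. β=55.8, B=118.3. 16·55.8/118.3 = 7.5469 → s = 31.5469

31.5469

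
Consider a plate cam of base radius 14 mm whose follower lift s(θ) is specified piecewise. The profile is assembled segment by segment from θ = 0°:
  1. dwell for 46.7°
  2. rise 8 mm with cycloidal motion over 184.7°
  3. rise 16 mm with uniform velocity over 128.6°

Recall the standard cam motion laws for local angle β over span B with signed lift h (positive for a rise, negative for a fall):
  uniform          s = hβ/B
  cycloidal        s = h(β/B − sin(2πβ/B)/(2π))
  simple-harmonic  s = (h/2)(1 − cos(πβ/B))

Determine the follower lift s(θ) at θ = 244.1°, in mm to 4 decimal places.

seg 1 [0°–46.7°] dwell: s stays 0.0000
seg 2 [46.7°–231.4°] cycloidal, h=8: full span → s += 8 → s = 8.0000
seg 3 [231.4°–360°] uniform, h=16: θ=244.1° here. β=12.7, B=128.6. 16·12.7/128.6 = 1.5801 → s = 9.5801

9.5801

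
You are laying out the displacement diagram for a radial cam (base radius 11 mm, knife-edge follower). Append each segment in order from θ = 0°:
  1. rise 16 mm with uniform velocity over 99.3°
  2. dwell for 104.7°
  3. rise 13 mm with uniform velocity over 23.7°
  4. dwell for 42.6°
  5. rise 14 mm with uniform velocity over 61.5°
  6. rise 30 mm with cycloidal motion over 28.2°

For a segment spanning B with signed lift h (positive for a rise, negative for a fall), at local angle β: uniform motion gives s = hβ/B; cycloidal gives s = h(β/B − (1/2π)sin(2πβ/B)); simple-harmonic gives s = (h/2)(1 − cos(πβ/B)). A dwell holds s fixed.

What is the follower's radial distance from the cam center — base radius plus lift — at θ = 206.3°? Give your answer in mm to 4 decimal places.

seg 1 [0°–99.3°] uniform, h=16: full span → s += 16 → s = 16.0000
seg 2 [99.3°–204°] dwell: s stays 16.0000
seg 3 [204°–227.7°] uniform, h=13: θ=206.3° here. β=2.3, B=23.7. 13·2.3/23.7 = 1.2616 → s = 17.2616
radial distance = base radius + s = 11 + 17.2616 = 28.2616

28.2616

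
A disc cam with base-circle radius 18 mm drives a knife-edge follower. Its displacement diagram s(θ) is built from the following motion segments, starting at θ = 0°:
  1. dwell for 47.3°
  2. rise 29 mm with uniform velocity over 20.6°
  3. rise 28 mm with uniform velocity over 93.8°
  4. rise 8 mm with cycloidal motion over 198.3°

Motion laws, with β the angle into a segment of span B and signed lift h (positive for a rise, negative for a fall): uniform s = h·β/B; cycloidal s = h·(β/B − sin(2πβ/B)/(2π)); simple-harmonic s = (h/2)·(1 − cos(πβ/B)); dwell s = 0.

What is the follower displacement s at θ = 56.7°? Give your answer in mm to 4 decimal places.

seg 1 [0°–47.3°] dwell: s stays 0.0000
seg 2 [47.3°–67.9°] uniform, h=29: θ=56.7° here. β=9.4, B=20.6. 29·9.4/20.6 = 13.2330 → s = 13.2330

13.2330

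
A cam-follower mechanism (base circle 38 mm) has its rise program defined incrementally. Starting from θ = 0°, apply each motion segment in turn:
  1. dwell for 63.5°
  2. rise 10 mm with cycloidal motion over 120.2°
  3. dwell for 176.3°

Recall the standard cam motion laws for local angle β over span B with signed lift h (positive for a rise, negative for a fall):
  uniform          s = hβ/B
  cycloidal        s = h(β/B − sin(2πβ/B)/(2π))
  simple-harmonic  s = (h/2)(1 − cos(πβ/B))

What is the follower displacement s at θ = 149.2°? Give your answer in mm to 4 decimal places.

seg 1 [0°–63.5°] dwell: s stays 0.0000
seg 2 [63.5°–183.7°] cycloidal, h=10: θ=149.2° here. β=85.7, B=120.2. 10·(0.7130 − sin(2π·0.7130)/(2π)) = 8.6785 → s = 8.6785

8.6785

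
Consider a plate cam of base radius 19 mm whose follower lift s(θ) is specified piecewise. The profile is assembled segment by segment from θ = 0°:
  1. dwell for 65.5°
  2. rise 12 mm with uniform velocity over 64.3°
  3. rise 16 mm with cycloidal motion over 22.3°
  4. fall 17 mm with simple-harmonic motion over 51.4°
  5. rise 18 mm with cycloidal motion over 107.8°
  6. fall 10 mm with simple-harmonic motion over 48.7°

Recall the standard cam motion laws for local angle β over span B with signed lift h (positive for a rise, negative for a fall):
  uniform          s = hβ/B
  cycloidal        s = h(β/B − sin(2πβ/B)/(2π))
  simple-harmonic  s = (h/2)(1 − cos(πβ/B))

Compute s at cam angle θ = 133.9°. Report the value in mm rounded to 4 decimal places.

seg 1 [0°–65.5°] dwell: s stays 0.0000
seg 2 [65.5°–129.8°] uniform, h=12: full span → s += 12 → s = 12.0000
seg 3 [129.8°–152.1°] cycloidal, h=16: θ=133.9° here. β=4.1, B=22.3. 16·(0.1839 − sin(2π·0.1839)/(2π)) = 0.6120 → s = 12.6120

12.6120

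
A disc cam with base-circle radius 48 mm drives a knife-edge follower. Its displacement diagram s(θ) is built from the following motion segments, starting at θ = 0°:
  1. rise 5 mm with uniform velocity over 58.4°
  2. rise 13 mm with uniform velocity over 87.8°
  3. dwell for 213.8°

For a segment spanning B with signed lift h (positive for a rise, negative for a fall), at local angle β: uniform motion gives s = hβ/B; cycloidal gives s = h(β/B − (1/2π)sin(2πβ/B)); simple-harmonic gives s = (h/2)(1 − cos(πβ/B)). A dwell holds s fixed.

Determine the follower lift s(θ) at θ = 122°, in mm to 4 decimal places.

seg 1 [0°–58.4°] uniform, h=5: full span → s += 5 → s = 5.0000
seg 2 [58.4°–146.2°] uniform, h=13: θ=122° here. β=63.6, B=87.8. 13·63.6/87.8 = 9.4169 → s = 14.4169

14.4169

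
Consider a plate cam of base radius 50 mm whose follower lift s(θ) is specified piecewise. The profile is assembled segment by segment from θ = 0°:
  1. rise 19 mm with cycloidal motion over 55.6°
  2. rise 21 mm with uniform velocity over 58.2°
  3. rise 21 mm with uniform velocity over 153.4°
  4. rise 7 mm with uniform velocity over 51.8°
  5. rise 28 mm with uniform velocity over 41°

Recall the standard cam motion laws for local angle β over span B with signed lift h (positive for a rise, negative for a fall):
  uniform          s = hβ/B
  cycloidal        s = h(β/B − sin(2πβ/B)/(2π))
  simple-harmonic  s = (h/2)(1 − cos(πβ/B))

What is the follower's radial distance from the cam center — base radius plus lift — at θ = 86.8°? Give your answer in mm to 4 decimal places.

seg 1 [0°–55.6°] cycloidal, h=19: full span → s += 19 → s = 19.0000
seg 2 [55.6°–113.8°] uniform, h=21: θ=86.8° here. β=31.2, B=58.2. 21·31.2/58.2 = 11.2577 → s = 30.2577
radial distance = base radius + s = 50 + 30.2577 = 80.2577

80.2577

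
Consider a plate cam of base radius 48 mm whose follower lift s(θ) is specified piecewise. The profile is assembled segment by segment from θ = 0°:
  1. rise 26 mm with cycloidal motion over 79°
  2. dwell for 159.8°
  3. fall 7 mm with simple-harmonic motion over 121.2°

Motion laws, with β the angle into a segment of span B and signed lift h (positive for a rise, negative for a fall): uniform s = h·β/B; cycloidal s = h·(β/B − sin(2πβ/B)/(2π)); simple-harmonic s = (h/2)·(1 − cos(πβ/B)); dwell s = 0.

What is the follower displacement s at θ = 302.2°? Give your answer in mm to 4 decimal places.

seg 1 [0°–79°] cycloidal, h=26: full span → s += 26 → s = 26.0000
seg 2 [79°–238.8°] dwell: s stays 26.0000
seg 3 [238.8°–360°] simple-harmonic, h=-7: θ=302.2° here. β=63.4, B=121.2. -7/2·(1 − cos(π·0.5231)) = -3.7538 → s = 22.2462

22.2462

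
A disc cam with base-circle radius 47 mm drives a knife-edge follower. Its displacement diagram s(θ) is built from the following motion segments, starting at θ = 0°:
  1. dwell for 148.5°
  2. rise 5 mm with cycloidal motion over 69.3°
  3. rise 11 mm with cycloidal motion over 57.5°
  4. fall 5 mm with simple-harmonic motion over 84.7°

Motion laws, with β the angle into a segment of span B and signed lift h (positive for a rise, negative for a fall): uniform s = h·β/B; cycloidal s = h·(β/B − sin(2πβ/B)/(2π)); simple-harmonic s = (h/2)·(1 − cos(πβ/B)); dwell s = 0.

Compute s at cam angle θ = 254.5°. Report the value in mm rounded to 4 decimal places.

seg 1 [0°–148.5°] dwell: s stays 0.0000
seg 2 [148.5°–217.8°] cycloidal, h=5: full span → s += 5 → s = 5.0000
seg 3 [217.8°–275.3°] cycloidal, h=11: θ=254.5° here. β=36.7, B=57.5. 11·(0.6383 − sin(2π·0.6383)/(2π)) = 8.3575 → s = 13.3575

13.3575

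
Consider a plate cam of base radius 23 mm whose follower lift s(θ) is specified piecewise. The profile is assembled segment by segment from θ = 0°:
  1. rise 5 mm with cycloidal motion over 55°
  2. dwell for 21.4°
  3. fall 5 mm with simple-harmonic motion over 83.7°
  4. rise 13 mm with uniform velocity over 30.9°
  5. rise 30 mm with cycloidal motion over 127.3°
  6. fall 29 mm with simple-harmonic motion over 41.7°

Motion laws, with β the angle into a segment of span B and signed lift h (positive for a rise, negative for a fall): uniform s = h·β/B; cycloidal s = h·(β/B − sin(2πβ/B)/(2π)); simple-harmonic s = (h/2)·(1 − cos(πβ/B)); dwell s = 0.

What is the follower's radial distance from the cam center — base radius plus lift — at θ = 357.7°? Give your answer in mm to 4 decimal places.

seg 1 [0°–55°] cycloidal, h=5: full span → s += 5 → s = 5.0000
seg 2 [55°–76.4°] dwell: s stays 5.0000
seg 3 [76.4°–160.1°] simple-harmonic, h=-5: full span → s += -5 → s = 0.0000
seg 4 [160.1°–191°] uniform, h=13: full span → s += 13 → s = 13.0000
seg 5 [191°–318.3°] cycloidal, h=30: full span → s += 30 → s = 43.0000
seg 6 [318.3°–360°] simple-harmonic, h=-29: θ=357.7° here. β=39.4, B=41.7. -29/2·(1 − cos(π·0.9448)) = -28.7829 → s = 14.2171
radial distance = base radius + s = 23 + 14.2171 = 37.2171

37.2171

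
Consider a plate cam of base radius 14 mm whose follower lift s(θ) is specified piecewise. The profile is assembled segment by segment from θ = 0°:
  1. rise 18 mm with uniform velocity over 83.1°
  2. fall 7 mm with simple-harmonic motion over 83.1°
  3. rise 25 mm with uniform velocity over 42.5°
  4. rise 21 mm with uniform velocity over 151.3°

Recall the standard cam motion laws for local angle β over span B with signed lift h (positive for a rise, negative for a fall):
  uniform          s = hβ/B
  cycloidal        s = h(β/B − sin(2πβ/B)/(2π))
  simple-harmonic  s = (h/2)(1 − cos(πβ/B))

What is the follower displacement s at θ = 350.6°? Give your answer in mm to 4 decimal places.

seg 1 [0°–83.1°] uniform, h=18: full span → s += 18 → s = 18.0000
seg 2 [83.1°–166.2°] simple-harmonic, h=-7: full span → s += -7 → s = 11.0000
seg 3 [166.2°–208.7°] uniform, h=25: full span → s += 25 → s = 36.0000
seg 4 [208.7°–360°] uniform, h=21: θ=350.6° here. β=141.9, B=151.3. 21·141.9/151.3 = 19.6953 → s = 55.6953

55.6953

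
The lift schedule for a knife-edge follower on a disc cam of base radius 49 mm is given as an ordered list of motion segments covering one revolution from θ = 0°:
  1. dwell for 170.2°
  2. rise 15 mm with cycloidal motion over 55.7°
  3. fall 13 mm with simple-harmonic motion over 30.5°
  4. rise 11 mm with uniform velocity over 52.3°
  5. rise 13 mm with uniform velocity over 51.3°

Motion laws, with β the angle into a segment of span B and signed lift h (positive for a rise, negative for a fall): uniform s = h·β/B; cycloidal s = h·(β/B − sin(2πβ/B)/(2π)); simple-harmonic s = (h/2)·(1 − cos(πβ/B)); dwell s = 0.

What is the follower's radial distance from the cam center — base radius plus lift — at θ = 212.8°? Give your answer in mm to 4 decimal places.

seg 1 [0°–170.2°] dwell: s stays 0.0000
seg 2 [170.2°–225.9°] cycloidal, h=15: θ=212.8° here. β=42.6, B=55.7. 15·(0.7648 − sin(2π·0.7648)/(2π)) = 13.8492 → s = 13.8492
radial distance = base radius + s = 49 + 13.8492 = 62.8492

62.8492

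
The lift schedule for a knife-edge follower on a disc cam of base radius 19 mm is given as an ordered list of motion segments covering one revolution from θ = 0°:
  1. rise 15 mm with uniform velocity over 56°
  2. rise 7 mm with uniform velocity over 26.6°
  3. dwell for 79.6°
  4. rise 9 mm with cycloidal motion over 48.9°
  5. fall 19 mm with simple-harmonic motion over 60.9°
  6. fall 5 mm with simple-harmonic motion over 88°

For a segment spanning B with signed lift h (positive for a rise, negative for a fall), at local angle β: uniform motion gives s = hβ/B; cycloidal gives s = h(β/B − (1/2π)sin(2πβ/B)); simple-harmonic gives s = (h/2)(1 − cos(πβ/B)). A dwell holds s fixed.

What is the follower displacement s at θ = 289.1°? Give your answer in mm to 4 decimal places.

seg 1 [0°–56°] uniform, h=15: full span → s += 15 → s = 15.0000
seg 2 [56°–82.6°] uniform, h=7: full span → s += 7 → s = 22.0000
seg 3 [82.6°–162.2°] dwell: s stays 22.0000
seg 4 [162.2°–211.1°] cycloidal, h=9: full span → s += 9 → s = 31.0000
seg 5 [211.1°–272°] simple-harmonic, h=-19: full span → s += -19 → s = 12.0000
seg 6 [272°–360°] simple-harmonic, h=-5: θ=289.1° here. β=17.1, B=88. -5/2·(1 − cos(π·0.1943)) = -0.4516 → s = 11.5484

11.5484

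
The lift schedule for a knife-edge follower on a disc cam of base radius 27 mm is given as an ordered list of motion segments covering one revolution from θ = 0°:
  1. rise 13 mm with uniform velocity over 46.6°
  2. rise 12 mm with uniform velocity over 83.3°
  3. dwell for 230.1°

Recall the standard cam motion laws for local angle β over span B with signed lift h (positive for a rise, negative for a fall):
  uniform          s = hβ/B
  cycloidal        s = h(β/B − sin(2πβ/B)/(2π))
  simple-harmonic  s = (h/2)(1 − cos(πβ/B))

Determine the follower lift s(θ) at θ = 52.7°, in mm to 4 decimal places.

seg 1 [0°–46.6°] uniform, h=13: full span → s += 13 → s = 13.0000
seg 2 [46.6°–129.9°] uniform, h=12: θ=52.7° here. β=6.1, B=83.3. 12·6.1/83.3 = 0.8788 → s = 13.8788

13.8788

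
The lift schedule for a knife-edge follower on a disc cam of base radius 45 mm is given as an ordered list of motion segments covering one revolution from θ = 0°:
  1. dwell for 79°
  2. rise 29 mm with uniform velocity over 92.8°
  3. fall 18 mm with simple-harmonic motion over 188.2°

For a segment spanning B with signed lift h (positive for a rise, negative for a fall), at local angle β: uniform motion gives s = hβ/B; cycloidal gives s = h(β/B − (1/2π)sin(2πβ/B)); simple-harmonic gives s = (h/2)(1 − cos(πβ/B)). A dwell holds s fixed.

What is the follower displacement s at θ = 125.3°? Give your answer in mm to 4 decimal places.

seg 1 [0°–79°] dwell: s stays 0.0000
seg 2 [79°–171.8°] uniform, h=29: θ=125.3° here. β=46.3, B=92.8. 29·46.3/92.8 = 14.4687 → s = 14.4687

14.4687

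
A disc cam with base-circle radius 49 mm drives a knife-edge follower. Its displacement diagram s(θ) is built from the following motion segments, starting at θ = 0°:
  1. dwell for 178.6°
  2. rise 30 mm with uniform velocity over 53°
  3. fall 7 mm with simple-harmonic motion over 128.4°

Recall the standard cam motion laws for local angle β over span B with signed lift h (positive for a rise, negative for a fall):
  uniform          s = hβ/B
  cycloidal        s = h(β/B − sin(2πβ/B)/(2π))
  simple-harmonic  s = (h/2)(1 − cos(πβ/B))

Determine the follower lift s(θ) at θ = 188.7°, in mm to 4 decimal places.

seg 1 [0°–178.6°] dwell: s stays 0.0000
seg 2 [178.6°–231.6°] uniform, h=30: θ=188.7° here. β=10.1, B=53. 30·10.1/53 = 5.7170 → s = 5.7170

5.7170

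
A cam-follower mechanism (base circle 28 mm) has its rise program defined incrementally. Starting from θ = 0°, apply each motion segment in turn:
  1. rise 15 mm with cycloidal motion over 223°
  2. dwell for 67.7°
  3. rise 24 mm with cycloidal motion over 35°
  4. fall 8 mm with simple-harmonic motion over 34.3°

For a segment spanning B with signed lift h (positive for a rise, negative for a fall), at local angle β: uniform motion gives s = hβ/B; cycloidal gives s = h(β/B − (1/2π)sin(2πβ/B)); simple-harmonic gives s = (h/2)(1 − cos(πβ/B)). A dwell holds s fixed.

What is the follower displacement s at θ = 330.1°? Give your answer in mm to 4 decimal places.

seg 1 [0°–223°] cycloidal, h=15: full span → s += 15 → s = 15.0000
seg 2 [223°–290.7°] dwell: s stays 15.0000
seg 3 [290.7°–325.7°] cycloidal, h=24: full span → s += 24 → s = 39.0000
seg 4 [325.7°–360°] simple-harmonic, h=-8: θ=330.1° here. β=4.4, B=34.3. -8/2·(1 − cos(π·0.1283)) = -0.3205 → s = 38.6795

38.6795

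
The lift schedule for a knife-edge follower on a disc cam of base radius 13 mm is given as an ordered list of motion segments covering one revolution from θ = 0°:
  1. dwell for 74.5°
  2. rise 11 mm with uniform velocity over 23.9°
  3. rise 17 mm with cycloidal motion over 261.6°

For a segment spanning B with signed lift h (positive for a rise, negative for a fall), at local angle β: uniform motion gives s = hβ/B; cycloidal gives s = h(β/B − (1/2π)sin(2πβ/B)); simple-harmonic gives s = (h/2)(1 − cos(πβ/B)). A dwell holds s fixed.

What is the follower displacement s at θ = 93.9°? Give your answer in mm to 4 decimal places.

seg 1 [0°–74.5°] dwell: s stays 0.0000
seg 2 [74.5°–98.4°] uniform, h=11: θ=93.9° here. β=19.4, B=23.9. 11·19.4/23.9 = 8.9289 → s = 8.9289

8.9289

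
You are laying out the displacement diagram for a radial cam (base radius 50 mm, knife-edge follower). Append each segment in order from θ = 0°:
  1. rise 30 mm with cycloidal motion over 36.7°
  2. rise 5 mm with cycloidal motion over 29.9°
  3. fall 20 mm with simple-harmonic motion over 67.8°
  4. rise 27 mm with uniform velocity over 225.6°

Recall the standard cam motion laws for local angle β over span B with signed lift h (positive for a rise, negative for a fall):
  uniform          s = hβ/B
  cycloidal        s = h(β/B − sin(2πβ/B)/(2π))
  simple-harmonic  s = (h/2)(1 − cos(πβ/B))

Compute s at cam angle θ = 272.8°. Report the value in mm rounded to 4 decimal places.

seg 1 [0°–36.7°] cycloidal, h=30: full span → s += 30 → s = 30.0000
seg 2 [36.7°–66.6°] cycloidal, h=5: full span → s += 5 → s = 35.0000
seg 3 [66.6°–134.4°] simple-harmonic, h=-20: full span → s += -20 → s = 15.0000
seg 4 [134.4°–360°] uniform, h=27: θ=272.8° here. β=138.4, B=225.6. 27·138.4/225.6 = 16.5638 → s = 31.5638

31.5638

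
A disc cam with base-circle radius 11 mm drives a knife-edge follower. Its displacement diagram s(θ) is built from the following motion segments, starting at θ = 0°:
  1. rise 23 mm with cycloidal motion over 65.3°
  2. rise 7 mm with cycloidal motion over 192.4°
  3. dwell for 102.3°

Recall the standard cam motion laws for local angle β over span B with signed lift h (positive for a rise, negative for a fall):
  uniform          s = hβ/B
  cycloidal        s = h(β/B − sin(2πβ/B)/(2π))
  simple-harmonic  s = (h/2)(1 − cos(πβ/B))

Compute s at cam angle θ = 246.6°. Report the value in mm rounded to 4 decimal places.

seg 1 [0°–65.3°] cycloidal, h=23: full span → s += 23 → s = 23.0000
seg 2 [65.3°–257.7°] cycloidal, h=7: θ=246.6° here. β=181.3, B=192.4. 7·(0.9423 − sin(2π·0.9423)/(2π)) = 6.9912 → s = 29.9912

29.9912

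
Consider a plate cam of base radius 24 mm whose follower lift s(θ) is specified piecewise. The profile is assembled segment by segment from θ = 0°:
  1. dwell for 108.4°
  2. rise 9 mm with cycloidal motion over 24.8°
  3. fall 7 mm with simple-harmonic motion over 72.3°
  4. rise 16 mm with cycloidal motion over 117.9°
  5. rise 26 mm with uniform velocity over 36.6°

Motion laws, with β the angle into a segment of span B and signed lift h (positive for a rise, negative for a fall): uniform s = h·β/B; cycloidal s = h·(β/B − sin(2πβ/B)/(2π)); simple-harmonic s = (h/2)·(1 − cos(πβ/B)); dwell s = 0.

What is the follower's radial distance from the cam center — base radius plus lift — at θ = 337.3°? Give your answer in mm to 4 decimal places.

seg 1 [0°–108.4°] dwell: s stays 0.0000
seg 2 [108.4°–133.2°] cycloidal, h=9: full span → s += 9 → s = 9.0000
seg 3 [133.2°–205.5°] simple-harmonic, h=-7: full span → s += -7 → s = 2.0000
seg 4 [205.5°–323.4°] cycloidal, h=16: full span → s += 16 → s = 18.0000
seg 5 [323.4°–360°] uniform, h=26: θ=337.3° here. β=13.9, B=36.6. 26·13.9/36.6 = 9.8743 → s = 27.8743
radial distance = base radius + s = 24 + 27.8743 = 51.8743

51.8743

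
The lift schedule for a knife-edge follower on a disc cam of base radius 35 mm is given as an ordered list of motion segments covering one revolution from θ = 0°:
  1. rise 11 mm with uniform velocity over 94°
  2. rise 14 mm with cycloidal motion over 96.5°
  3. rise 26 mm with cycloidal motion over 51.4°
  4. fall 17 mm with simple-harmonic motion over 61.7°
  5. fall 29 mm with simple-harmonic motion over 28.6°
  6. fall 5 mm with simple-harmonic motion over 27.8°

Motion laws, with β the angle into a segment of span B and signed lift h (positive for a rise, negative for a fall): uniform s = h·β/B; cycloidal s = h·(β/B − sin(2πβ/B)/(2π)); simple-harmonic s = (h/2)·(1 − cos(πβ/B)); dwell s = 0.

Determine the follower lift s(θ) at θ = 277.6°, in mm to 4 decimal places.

seg 1 [0°–94°] uniform, h=11: full span → s += 11 → s = 11.0000
seg 2 [94°–190.5°] cycloidal, h=14: full span → s += 14 → s = 25.0000
seg 3 [190.5°–241.9°] cycloidal, h=26: full span → s += 26 → s = 51.0000
seg 4 [241.9°–303.6°] simple-harmonic, h=-17: θ=277.6° here. β=35.7, B=61.7. -17/2·(1 − cos(π·0.5786)) = -10.5778 → s = 40.4222

40.4222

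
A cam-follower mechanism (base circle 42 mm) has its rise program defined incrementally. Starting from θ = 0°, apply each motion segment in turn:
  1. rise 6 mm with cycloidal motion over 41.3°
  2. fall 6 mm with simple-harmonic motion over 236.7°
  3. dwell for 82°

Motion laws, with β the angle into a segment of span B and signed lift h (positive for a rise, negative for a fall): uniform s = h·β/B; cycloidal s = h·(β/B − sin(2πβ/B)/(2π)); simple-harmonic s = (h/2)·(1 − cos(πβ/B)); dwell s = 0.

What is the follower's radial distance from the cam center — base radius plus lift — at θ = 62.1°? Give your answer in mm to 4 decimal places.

seg 1 [0°–41.3°] cycloidal, h=6: full span → s += 6 → s = 6.0000
seg 2 [41.3°–278°] simple-harmonic, h=-6: θ=62.1° here. β=20.8, B=236.7. -6/2·(1 − cos(π·0.0879)) = -0.1136 → s = 5.8864
radial distance = base radius + s = 42 + 5.8864 = 47.8864

47.8864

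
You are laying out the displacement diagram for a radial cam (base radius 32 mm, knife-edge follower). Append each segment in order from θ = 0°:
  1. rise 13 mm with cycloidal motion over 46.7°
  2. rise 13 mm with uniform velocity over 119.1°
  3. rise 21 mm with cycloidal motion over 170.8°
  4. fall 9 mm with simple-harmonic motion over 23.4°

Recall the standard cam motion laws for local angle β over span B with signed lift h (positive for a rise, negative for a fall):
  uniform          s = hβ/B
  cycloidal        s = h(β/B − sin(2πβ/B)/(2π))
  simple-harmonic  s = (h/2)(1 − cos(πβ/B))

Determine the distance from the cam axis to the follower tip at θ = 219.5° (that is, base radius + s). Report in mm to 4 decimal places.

seg 1 [0°–46.7°] cycloidal, h=13: full span → s += 13 → s = 13.0000
seg 2 [46.7°–165.8°] uniform, h=13: full span → s += 13 → s = 26.0000
seg 3 [165.8°–336.6°] cycloidal, h=21: θ=219.5° here. β=53.7, B=170.8. 21·(0.3144 − sin(2π·0.3144)/(2π)) = 3.5301 → s = 29.5301
radial distance = base radius + s = 32 + 29.5301 = 61.5301

61.5301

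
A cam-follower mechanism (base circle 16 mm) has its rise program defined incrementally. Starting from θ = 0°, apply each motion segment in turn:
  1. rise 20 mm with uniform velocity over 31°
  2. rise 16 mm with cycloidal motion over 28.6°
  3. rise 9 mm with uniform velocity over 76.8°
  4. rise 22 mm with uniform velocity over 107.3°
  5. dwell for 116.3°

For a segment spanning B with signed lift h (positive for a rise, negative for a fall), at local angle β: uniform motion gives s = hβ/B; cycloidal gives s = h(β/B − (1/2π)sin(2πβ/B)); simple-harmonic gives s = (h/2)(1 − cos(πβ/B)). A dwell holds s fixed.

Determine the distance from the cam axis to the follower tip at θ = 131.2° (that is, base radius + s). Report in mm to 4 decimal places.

seg 1 [0°–31°] uniform, h=20: full span → s += 20 → s = 20.0000
seg 2 [31°–59.6°] cycloidal, h=16: full span → s += 16 → s = 36.0000
seg 3 [59.6°–136.4°] uniform, h=9: θ=131.2° here. β=71.6, B=76.8. 9·71.6/76.8 = 8.3906 → s = 44.3906
radial distance = base radius + s = 16 + 44.3906 = 60.3906

60.3906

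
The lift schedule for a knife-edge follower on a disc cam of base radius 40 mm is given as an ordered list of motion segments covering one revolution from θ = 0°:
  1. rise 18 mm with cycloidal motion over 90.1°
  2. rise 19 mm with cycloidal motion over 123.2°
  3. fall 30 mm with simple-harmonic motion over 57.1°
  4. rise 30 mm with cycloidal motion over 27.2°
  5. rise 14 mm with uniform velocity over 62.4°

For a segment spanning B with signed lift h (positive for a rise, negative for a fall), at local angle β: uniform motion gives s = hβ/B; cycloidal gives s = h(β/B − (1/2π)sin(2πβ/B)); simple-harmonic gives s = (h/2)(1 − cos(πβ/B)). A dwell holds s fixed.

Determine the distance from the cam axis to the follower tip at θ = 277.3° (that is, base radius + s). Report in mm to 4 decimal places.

seg 1 [0°–90.1°] cycloidal, h=18: full span → s += 18 → s = 18.0000
seg 2 [90.1°–213.3°] cycloidal, h=19: full span → s += 19 → s = 37.0000
seg 3 [213.3°–270.4°] simple-harmonic, h=-30: full span → s += -30 → s = 7.0000
seg 4 [270.4°–297.6°] cycloidal, h=30: θ=277.3° here. β=6.9, B=27.2. 30·(0.2537 − sin(2π·0.2537)/(2π)) = 2.8369 → s = 9.8369
radial distance = base radius + s = 40 + 9.8369 = 49.8369

49.8369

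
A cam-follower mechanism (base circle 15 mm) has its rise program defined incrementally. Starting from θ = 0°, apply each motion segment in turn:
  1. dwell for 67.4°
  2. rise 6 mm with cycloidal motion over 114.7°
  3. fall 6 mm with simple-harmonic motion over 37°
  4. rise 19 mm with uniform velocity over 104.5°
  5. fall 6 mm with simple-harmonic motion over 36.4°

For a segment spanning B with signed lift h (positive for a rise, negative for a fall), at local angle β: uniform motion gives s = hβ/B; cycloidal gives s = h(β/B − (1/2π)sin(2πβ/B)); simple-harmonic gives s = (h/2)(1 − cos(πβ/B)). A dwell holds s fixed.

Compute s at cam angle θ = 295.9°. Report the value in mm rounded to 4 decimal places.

seg 1 [0°–67.4°] dwell: s stays 0.0000
seg 2 [67.4°–182.1°] cycloidal, h=6: full span → s += 6 → s = 6.0000
seg 3 [182.1°–219.1°] simple-harmonic, h=-6: full span → s += -6 → s = 0.0000
seg 4 [219.1°–323.6°] uniform, h=19: θ=295.9° here. β=76.8, B=104.5. 19·76.8/104.5 = 13.9636 → s = 13.9636

13.9636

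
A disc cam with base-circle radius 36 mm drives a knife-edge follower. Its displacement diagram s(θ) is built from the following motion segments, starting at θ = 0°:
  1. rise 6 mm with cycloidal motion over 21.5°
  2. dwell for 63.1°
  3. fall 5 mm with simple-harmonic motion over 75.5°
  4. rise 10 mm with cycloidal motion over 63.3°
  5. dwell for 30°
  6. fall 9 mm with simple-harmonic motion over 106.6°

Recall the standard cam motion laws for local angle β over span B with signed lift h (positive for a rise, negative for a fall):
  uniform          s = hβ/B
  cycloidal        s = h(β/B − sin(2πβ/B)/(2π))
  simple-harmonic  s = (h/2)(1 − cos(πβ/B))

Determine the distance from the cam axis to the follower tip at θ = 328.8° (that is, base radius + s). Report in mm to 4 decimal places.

seg 1 [0°–21.5°] cycloidal, h=6: full span → s += 6 → s = 6.0000
seg 2 [21.5°–84.6°] dwell: s stays 6.0000
seg 3 [84.6°–160.1°] simple-harmonic, h=-5: full span → s += -5 → s = 1.0000
seg 4 [160.1°–223.4°] cycloidal, h=10: full span → s += 10 → s = 11.0000
seg 5 [223.4°–253.4°] dwell: s stays 11.0000
seg 6 [253.4°–360°] simple-harmonic, h=-9: θ=328.8° here. β=75.4, B=106.6. -9/2·(1 − cos(π·0.7073)) = -7.2280 → s = 3.7720
radial distance = base radius + s = 36 + 3.7720 = 39.7720

39.7720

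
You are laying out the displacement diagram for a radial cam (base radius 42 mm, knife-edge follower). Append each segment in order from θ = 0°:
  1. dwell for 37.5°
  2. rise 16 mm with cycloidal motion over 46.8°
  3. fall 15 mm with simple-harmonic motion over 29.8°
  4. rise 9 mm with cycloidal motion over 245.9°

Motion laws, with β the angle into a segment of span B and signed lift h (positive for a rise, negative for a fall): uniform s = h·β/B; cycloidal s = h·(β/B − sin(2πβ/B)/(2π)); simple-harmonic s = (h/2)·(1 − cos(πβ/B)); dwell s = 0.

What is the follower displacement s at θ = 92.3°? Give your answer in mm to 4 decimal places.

seg 1 [0°–37.5°] dwell: s stays 0.0000
seg 2 [37.5°–84.3°] cycloidal, h=16: full span → s += 16 → s = 16.0000
seg 3 [84.3°–114.1°] simple-harmonic, h=-15: θ=92.3° here. β=8, B=29.8. -15/2·(1 − cos(π·0.2685)) = -2.5129 → s = 13.4871

13.4871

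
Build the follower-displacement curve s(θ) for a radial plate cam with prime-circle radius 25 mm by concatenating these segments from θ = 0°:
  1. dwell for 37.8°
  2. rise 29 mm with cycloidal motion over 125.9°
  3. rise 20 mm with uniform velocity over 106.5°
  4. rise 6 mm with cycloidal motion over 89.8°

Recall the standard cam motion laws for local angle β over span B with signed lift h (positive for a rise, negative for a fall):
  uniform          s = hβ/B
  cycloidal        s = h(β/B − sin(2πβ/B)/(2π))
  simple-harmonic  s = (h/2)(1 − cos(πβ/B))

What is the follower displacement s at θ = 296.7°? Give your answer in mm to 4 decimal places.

seg 1 [0°–37.8°] dwell: s stays 0.0000
seg 2 [37.8°–163.7°] cycloidal, h=29: full span → s += 29 → s = 29.0000
seg 3 [163.7°–270.2°] uniform, h=20: full span → s += 20 → s = 49.0000
seg 4 [270.2°–360°] cycloidal, h=6: θ=296.7° here. β=26.5, B=89.8. 6·(0.2951 − sin(2π·0.2951)/(2π)) = 0.8538 → s = 49.8538

49.8538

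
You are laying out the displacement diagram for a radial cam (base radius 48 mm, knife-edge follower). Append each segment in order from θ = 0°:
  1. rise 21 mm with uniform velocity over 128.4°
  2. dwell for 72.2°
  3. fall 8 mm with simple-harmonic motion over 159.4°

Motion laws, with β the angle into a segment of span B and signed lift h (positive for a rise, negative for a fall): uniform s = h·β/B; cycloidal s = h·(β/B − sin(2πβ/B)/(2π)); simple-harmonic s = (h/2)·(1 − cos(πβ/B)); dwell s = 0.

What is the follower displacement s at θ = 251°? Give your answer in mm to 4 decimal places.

seg 1 [0°–128.4°] uniform, h=21: full span → s += 21 → s = 21.0000
seg 2 [128.4°–200.6°] dwell: s stays 21.0000
seg 3 [200.6°–360°] simple-harmonic, h=-8: θ=251° here. β=50.4, B=159.4. -8/2·(1 − cos(π·0.3162)) = -1.8164 → s = 19.1836

19.1836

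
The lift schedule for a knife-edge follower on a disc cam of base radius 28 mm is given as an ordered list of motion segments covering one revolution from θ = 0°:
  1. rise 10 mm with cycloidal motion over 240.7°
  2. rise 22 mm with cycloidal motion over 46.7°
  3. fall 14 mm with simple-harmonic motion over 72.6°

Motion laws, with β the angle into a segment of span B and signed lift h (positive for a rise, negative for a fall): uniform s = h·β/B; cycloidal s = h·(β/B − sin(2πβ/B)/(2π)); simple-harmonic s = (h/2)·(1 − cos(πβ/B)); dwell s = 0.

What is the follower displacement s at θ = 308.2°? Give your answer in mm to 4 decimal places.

seg 1 [0°–240.7°] cycloidal, h=10: full span → s += 10 → s = 10.0000
seg 2 [240.7°–287.4°] cycloidal, h=22: full span → s += 22 → s = 32.0000
seg 3 [287.4°–360°] simple-harmonic, h=-14: θ=308.2° here. β=20.8, B=72.6. -14/2·(1 − cos(π·0.2865)) = -2.6491 → s = 29.3509

29.3509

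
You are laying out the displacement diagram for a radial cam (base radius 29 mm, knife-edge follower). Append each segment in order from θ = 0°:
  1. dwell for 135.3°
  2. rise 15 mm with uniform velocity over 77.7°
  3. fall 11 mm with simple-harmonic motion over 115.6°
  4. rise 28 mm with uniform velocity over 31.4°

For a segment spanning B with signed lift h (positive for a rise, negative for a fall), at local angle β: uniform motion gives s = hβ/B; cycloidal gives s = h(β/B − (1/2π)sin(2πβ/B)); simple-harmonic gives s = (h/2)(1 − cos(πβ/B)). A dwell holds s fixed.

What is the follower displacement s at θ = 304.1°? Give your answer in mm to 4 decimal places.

seg 1 [0°–135.3°] dwell: s stays 0.0000
seg 2 [135.3°–213°] uniform, h=15: full span → s += 15 → s = 15.0000
seg 3 [213°–328.6°] simple-harmonic, h=-11: θ=304.1° here. β=91.1, B=115.6. -11/2·(1 − cos(π·0.7881)) = -9.8253 → s = 5.1747

5.1747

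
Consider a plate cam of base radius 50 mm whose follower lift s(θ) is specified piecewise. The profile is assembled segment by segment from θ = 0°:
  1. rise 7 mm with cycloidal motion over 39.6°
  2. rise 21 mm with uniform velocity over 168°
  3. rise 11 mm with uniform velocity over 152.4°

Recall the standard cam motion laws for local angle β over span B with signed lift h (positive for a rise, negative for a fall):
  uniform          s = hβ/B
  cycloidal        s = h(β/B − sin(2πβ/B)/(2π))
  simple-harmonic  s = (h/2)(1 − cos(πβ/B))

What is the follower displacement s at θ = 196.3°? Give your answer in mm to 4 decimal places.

seg 1 [0°–39.6°] cycloidal, h=7: full span → s += 7 → s = 7.0000
seg 2 [39.6°–207.6°] uniform, h=21: θ=196.3° here. β=156.7, B=168. 21·156.7/168 = 19.5875 → s = 26.5875

26.5875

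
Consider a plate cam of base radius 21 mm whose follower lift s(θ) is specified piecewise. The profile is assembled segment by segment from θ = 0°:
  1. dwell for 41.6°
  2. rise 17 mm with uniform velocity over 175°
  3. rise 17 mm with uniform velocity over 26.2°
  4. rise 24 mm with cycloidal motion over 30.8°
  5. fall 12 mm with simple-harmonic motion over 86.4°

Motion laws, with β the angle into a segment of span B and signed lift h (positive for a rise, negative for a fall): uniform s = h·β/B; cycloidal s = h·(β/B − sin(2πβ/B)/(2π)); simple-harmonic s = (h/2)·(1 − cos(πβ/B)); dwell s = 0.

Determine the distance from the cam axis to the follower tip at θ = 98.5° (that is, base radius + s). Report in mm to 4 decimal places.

seg 1 [0°–41.6°] dwell: s stays 0.0000
seg 2 [41.6°–216.6°] uniform, h=17: θ=98.5° here. β=56.9, B=175. 17·56.9/175 = 5.5274 → s = 5.5274
radial distance = base radius + s = 21 + 5.5274 = 26.5274

26.5274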